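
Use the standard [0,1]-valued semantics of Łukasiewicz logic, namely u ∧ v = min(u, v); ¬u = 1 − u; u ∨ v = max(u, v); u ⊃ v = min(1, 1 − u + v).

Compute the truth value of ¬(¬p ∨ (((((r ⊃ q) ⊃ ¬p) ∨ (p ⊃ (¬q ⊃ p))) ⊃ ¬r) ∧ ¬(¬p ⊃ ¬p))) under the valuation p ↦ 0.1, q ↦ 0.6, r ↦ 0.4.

¬p: Łukasiewicz ¬ gives 1 − 0.1 = 0.9
(r ⊃ q): min(1, 1 − 0.4 + 0.6) = 1
¬p: Łukasiewicz ¬ gives 1 − 0.1 = 0.9
((r ⊃ q) ⊃ ¬p): min(1, 1 − 1 + 0.9) = 0.9
¬q: Łukasiewicz ¬ gives 1 − 0.6 = 0.4
(¬q ⊃ p): min(1, 1 − 0.4 + 0.1) = 0.7
(p ⊃ (¬q ⊃ p)): min(1, 1 − 0.1 + 0.7) = 1
(((r ⊃ q) ⊃ ¬p) ∨ (p ⊃ (¬q ⊃ p))) = max(0.9, 1) = 1
¬r: Łukasiewicz ¬ gives 1 − 0.4 = 0.6
((((r ⊃ q) ⊃ ¬p) ∨ (p ⊃ (¬q ⊃ p))) ⊃ ¬r): min(1, 1 − 1 + 0.6) = 0.6
¬p: Łukasiewicz ¬ gives 1 − 0.1 = 0.9
¬p: Łukasiewicz ¬ gives 1 − 0.1 = 0.9
(¬p ⊃ ¬p): min(1, 1 − 0.9 + 0.9) = 1
¬(¬p ⊃ ¬p): Łukasiewicz ¬ gives 1 − 1 = 0
(((((r ⊃ q) ⊃ ¬p) ∨ (p ⊃ (¬q ⊃ p))) ⊃ ¬r) ∧ ¬(¬p ⊃ ¬p)) = min(0.6, 0) = 0
(¬p ∨ (((((r ⊃ q) ⊃ ¬p) ∨ (p ⊃ (¬q ⊃ p))) ⊃ ¬r) ∧ ¬(¬p ⊃ ¬p))) = max(0.9, 0) = 0.9
¬(¬p ∨ (((((r ⊃ q) ⊃ ¬p) ∨ (p ⊃ (¬q ⊃ p))) ⊃ ¬r) ∧ ¬(¬p ⊃ ¬p))): Łukasiewicz ¬ gives 1 − 0.9 = 0.1

0.10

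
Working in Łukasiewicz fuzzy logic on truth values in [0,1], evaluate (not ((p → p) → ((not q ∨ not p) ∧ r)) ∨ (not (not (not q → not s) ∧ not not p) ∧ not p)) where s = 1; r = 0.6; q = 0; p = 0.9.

0.40

(p → p): min(1, 1 − 0.9 + 0.9) = 1
not q: Łukasiewicz ¬ gives 1 − 0 = 1
not p: Łukasiewicz ¬ gives 1 − 0.9 = 0.1
(not q ∨ not p) = max(1, 0.1) = 1
((not q ∨ not p) ∧ r) = min(1, 0.6) = 0.6
((p → p) → ((not q ∨ not p) ∧ r)): min(1, 1 − 1 + 0.6) = 0.6
not ((p → p) → ((not q ∨ not p) ∧ r)): Łukasiewicz ¬ gives 1 − 0.6 = 0.4
not q: Łukasiewicz ¬ gives 1 − 0 = 1
not s: Łukasiewicz ¬ gives 1 − 1 = 0
(not q → not s): min(1, 1 − 1 + 0) = 0
not (not q → not s): Łukasiewicz ¬ gives 1 − 0 = 1
not p: Łukasiewicz ¬ gives 1 − 0.9 = 0.1
not not p: Łukasiewicz ¬ gives 1 − 0.1 = 0.9
(not (not q → not s) ∧ not not p) = min(1, 0.9) = 0.9
not (not (not q → not s) ∧ not not p): Łukasiewicz ¬ gives 1 − 0.9 = 0.1
not p: Łukasiewicz ¬ gives 1 − 0.9 = 0.1
(not (not (not q → not s) ∧ not not p) ∧ not p) = min(0.1, 0.1) = 0.1
(not ((p → p) → ((not q ∨ not p) ∧ r)) ∨ (not (not (not q → not s) ∧ not not p) ∧ not p)) = max(0.4, 0.1) = 0.4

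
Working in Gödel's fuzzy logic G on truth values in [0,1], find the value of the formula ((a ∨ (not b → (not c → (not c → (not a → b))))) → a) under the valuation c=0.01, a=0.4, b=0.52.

not b: Gödel ¬ of 0.52 = 0 (operand ≠ 0)
not c: Gödel ¬ of 0.01 = 0 (operand ≠ 0)
not c: Gödel ¬ of 0.01 = 0 (operand ≠ 0)
not a: Gödel ¬ of 0.4 = 0 (operand ≠ 0)
(not a → b): 0 ≤ 0.52, so result = 1
(not c → (not a → b)): 0 ≤ 1, so result = 1
(not c → (not c → (not a → b))): 0 ≤ 1, so result = 1
(not b → (not c → (not c → (not a → b)))): 0 ≤ 1, so result = 1
(a ∨ (not b → (not c → (not c → (not a → b))))) = max(0.4, 1) = 1
((a ∨ (not b → (not c → (not c → (not a → b))))) → a): 1 > 0.4, so result = 0.4

0.40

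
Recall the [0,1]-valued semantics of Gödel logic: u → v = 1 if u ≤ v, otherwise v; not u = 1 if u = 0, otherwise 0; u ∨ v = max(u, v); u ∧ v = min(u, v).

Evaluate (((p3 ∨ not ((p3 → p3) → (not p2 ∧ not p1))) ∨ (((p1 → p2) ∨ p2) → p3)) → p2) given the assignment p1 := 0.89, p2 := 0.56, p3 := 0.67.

(p3 → p3): 0.67 ≤ 0.67, so result = 1
not p2: Gödel ¬ of 0.56 = 0 (operand ≠ 0)
not p1: Gödel ¬ of 0.89 = 0 (operand ≠ 0)
(not p2 ∧ not p1) = min(0, 0) = 0
((p3 → p3) → (not p2 ∧ not p1)): 1 > 0, so result = 0
not ((p3 → p3) → (not p2 ∧ not p1)): Gödel ¬ of 0 = 1 (operand is 0)
(p3 ∨ not ((p3 → p3) → (not p2 ∧ not p1))) = max(0.67, 1) = 1
(p1 → p2): 0.89 > 0.56, so result = 0.56
((p1 → p2) ∨ p2) = max(0.56, 0.56) = 0.56
(((p1 → p2) ∨ p2) → p3): 0.56 ≤ 0.67, so result = 1
((p3 ∨ not ((p3 → p3) → (not p2 ∧ not p1))) ∨ (((p1 → p2) ∨ p2) → p3)) = max(1, 1) = 1
(((p3 ∨ not ((p3 → p3) → (not p2 ∧ not p1))) ∨ (((p1 → p2) ∨ p2) → p3)) → p2): 1 > 0.56, so result = 0.56

0.56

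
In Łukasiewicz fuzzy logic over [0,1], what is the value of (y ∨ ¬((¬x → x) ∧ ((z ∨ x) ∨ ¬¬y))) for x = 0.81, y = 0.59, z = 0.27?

¬x: Łukasiewicz ¬ gives 1 − 0.81 = 0.19
(¬x → x): min(1, 1 − 0.19 + 0.81) = 1
(z ∨ x) = max(0.27, 0.81) = 0.81
¬y: Łukasiewicz ¬ gives 1 − 0.59 = 0.41
¬¬y: Łukasiewicz ¬ gives 1 − 0.41 = 0.59
((z ∨ x) ∨ ¬¬y) = max(0.81, 0.59) = 0.81
((¬x → x) ∧ ((z ∨ x) ∨ ¬¬y)) = min(1, 0.81) = 0.81
¬((¬x → x) ∧ ((z ∨ x) ∨ ¬¬y)): Łukasiewicz ¬ gives 1 − 0.81 = 0.19
(y ∨ ¬((¬x → x) ∧ ((z ∨ x) ∨ ¬¬y))) = max(0.59, 0.19) = 0.59

0.59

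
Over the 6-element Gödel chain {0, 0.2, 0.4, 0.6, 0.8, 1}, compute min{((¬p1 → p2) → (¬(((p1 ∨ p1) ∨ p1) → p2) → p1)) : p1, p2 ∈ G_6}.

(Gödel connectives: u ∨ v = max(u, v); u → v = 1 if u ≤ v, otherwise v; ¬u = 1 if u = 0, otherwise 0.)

The minimum is attained at p1 = 0.2, p2 = 0:
  ¬p1: Gödel ¬ of 0.2 = 0 (operand ≠ 0)
  (¬p1 → p2): 0 ≤ 0, so result = 1
  (p1 ∨ p1) = max(0.2, 0.2) = 0.2
  ((p1 ∨ p1) ∨ p1) = max(0.2, 0.2) = 0.2
  (((p1 ∨ p1) ∨ p1) → p2): 0.2 > 0, so result = 0
  ¬(((p1 ∨ p1) ∨ p1) → p2): Gödel ¬ of 0 = 1 (operand is 0)
  (¬(((p1 ∨ p1) ∨ p1) → p2) → p1): 1 > 0.2, so result = 0.2
  ((¬p1 → p2) → (¬(((p1 ∨ p1) ∨ p1) → p2) → p1)): 1 > 0.2, so result = 0.2
Checking all 36 assignments confirms none give a value below 0.20.

0.20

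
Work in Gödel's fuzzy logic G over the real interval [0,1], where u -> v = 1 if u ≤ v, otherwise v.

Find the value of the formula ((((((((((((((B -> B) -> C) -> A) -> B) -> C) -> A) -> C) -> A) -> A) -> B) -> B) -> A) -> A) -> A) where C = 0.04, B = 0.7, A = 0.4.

0.40

(B -> B): 0.7 ≤ 0.7, so result = 1
((B -> B) -> C): 1 > 0.04, so result = 0.04
(((B -> B) -> C) -> A): 0.04 ≤ 0.4, so result = 1
((((B -> B) -> C) -> A) -> B): 1 > 0.7, so result = 0.7
(((((B -> B) -> C) -> A) -> B) -> C): 0.7 > 0.04, so result = 0.04
((((((B -> B) -> C) -> A) -> B) -> C) -> A): 0.04 ≤ 0.4, so result = 1
(((((((B -> B) -> C) -> A) -> B) -> C) -> A) -> C): 1 > 0.04, so result = 0.04
((((((((B -> B) -> C) -> A) -> B) -> C) -> A) -> C) -> A): 0.04 ≤ 0.4, so result = 1
(((((((((B -> B) -> C) -> A) -> B) -> C) -> A) -> C) -> A) -> A): 1 > 0.4, so result = 0.4
((((((((((B -> B) -> C) -> A) -> B) -> C) -> A) -> C) -> A) -> A) -> B): 0.4 ≤ 0.7, so result = 1
(((((((((((B -> B) -> C) -> A) -> B) -> C) -> A) -> C) -> A) -> A) -> B) -> B): 1 > 0.7, so result = 0.7
((((((((((((B -> B) -> C) -> A) -> B) -> C) -> A) -> C) -> A) -> A) -> B) -> B) -> A): 0.7 > 0.4, so result = 0.4
(((((((((((((B -> B) -> C) -> A) -> B) -> C) -> A) -> C) -> A) -> A) -> B) -> B) -> A) -> A): 0.4 ≤ 0.4, so result = 1
((((((((((((((B -> B) -> C) -> A) -> B) -> C) -> A) -> C) -> A) -> A) -> B) -> B) -> A) -> A) -> A): 1 > 0.4, so result = 0.4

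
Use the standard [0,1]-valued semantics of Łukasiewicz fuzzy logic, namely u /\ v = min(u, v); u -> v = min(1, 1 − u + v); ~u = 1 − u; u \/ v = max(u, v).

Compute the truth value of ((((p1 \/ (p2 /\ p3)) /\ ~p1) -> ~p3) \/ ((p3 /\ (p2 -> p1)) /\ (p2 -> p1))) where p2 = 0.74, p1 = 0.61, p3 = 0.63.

0.98

(p2 /\ p3) = min(0.74, 0.63) = 0.63
(p1 \/ (p2 /\ p3)) = max(0.61, 0.63) = 0.63
~p1: Łukasiewicz ¬ gives 1 − 0.61 = 0.39
((p1 \/ (p2 /\ p3)) /\ ~p1) = min(0.63, 0.39) = 0.39
~p3: Łukasiewicz ¬ gives 1 − 0.63 = 0.37
(((p1 \/ (p2 /\ p3)) /\ ~p1) -> ~p3): min(1, 1 − 0.39 + 0.37) = 0.98
(p2 -> p1): min(1, 1 − 0.74 + 0.61) = 0.87
(p3 /\ (p2 -> p1)) = min(0.63, 0.87) = 0.63
(p2 -> p1): min(1, 1 − 0.74 + 0.61) = 0.87
((p3 /\ (p2 -> p1)) /\ (p2 -> p1)) = min(0.63, 0.87) = 0.63
((((p1 \/ (p2 /\ p3)) /\ ~p1) -> ~p3) \/ ((p3 /\ (p2 -> p1)) /\ (p2 -> p1))) = max(0.98, 0.63) = 0.98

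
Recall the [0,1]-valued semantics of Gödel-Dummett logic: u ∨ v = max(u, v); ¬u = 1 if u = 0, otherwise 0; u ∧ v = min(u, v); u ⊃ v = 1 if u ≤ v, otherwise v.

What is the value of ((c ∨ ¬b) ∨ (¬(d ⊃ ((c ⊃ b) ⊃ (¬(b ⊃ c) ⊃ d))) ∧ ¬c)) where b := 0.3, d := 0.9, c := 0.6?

0.60

¬b: Gödel ¬ of 0.3 = 0 (operand ≠ 0)
(c ∨ ¬b) = max(0.6, 0) = 0.6
(c ⊃ b): 0.6 > 0.3, so result = 0.3
(b ⊃ c): 0.3 ≤ 0.6, so result = 1
¬(b ⊃ c): Gödel ¬ of 1 = 0 (operand ≠ 0)
(¬(b ⊃ c) ⊃ d): 0 ≤ 0.9, so result = 1
((c ⊃ b) ⊃ (¬(b ⊃ c) ⊃ d)): 0.3 ≤ 1, so result = 1
(d ⊃ ((c ⊃ b) ⊃ (¬(b ⊃ c) ⊃ d))): 0.9 ≤ 1, so result = 1
¬(d ⊃ ((c ⊃ b) ⊃ (¬(b ⊃ c) ⊃ d))): Gödel ¬ of 1 = 0 (operand ≠ 0)
¬c: Gödel ¬ of 0.6 = 0 (operand ≠ 0)
(¬(d ⊃ ((c ⊃ b) ⊃ (¬(b ⊃ c) ⊃ d))) ∧ ¬c) = min(0, 0) = 0
((c ∨ ¬b) ∨ (¬(d ⊃ ((c ⊃ b) ⊃ (¬(b ⊃ c) ⊃ d))) ∧ ¬c)) = max(0.6, 0) = 0.6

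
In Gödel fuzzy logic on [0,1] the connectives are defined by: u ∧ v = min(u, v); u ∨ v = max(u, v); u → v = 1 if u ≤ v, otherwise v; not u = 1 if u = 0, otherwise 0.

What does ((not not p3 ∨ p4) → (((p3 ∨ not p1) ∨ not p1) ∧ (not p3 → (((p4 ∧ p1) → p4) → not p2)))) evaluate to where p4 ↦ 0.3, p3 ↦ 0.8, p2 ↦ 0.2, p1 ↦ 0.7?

0.80

not p3: Gödel ¬ of 0.8 = 0 (operand ≠ 0)
not not p3: Gödel ¬ of 0 = 1 (operand is 0)
(not not p3 ∨ p4) = max(1, 0.3) = 1
not p1: Gödel ¬ of 0.7 = 0 (operand ≠ 0)
(p3 ∨ not p1) = max(0.8, 0) = 0.8
not p1: Gödel ¬ of 0.7 = 0 (operand ≠ 0)
((p3 ∨ not p1) ∨ not p1) = max(0.8, 0) = 0.8
not p3: Gödel ¬ of 0.8 = 0 (operand ≠ 0)
(p4 ∧ p1) = min(0.3, 0.7) = 0.3
((p4 ∧ p1) → p4): 0.3 ≤ 0.3, so result = 1
not p2: Gödel ¬ of 0.2 = 0 (operand ≠ 0)
(((p4 ∧ p1) → p4) → not p2): 1 > 0, so result = 0
(not p3 → (((p4 ∧ p1) → p4) → not p2)): 0 ≤ 0, so result = 1
(((p3 ∨ not p1) ∨ not p1) ∧ (not p3 → (((p4 ∧ p1) → p4) → not p2))) = min(0.8, 1) = 0.8
((not not p3 ∨ p4) → (((p3 ∨ not p1) ∨ not p1) ∧ (not p3 → (((p4 ∧ p1) → p4) → not p2)))): 1 > 0.8, so result = 0.8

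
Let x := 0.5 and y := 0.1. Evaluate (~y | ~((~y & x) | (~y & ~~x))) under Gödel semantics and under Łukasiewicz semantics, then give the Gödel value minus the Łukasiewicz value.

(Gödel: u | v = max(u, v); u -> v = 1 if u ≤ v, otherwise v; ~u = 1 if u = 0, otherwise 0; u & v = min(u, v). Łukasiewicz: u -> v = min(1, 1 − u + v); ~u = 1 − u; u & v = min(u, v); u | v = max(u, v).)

Gödel evaluation:
  ~y: Gödel ¬ of 0.1 = 0 (operand ≠ 0)
  ~y: Gödel ¬ of 0.1 = 0 (operand ≠ 0)
  (~y & x) = min(0, 0.5) = 0
  ~y: Gödel ¬ of 0.1 = 0 (operand ≠ 0)
  ~x: Gödel ¬ of 0.5 = 0 (operand ≠ 0)
  ~~x: Gödel ¬ of 0 = 1 (operand is 0)
  (~y & ~~x) = min(0, 1) = 0
  ((~y & x) | (~y & ~~x)) = max(0, 0) = 0
  ~((~y & x) | (~y & ~~x)): Gödel ¬ of 0 = 1 (operand is 0)
  (~y | ~((~y & x) | (~y & ~~x))) = max(0, 1) = 1
  Gödel value = 1
Łukasiewicz evaluation:
  ~y: Łukasiewicz ¬ gives 1 − 0.1 = 0.9
  ~y: Łukasiewicz ¬ gives 1 − 0.1 = 0.9
  (~y & x) = min(0.9, 0.5) = 0.5
  ~y: Łukasiewicz ¬ gives 1 − 0.1 = 0.9
  ~x: Łukasiewicz ¬ gives 1 − 0.5 = 0.5
  ~~x: Łukasiewicz ¬ gives 1 − 0.5 = 0.5
  (~y & ~~x) = min(0.9, 0.5) = 0.5
  ((~y & x) | (~y & ~~x)) = max(0.5, 0.5) = 0.5
  ~((~y & x) | (~y & ~~x)): Łukasiewicz ¬ gives 1 − 0.5 = 0.5
  (~y | ~((~y & x) | (~y & ~~x))) = max(0.9, 0.5) = 0.9
  Łukasiewicz value = 0.9
Difference: 1 − 0.9 = 0.10

0.10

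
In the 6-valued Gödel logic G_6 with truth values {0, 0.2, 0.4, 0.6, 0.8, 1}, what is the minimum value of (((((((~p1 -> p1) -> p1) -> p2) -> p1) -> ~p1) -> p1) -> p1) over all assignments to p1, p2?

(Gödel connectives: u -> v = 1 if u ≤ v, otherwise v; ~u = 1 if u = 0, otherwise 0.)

0.20

The minimum is attained at p1 = 0.2, p2 = 0:
  ~p1: Gödel ¬ of 0.2 = 0 (operand ≠ 0)
  (~p1 -> p1): 0 ≤ 0.2, so result = 1
  ((~p1 -> p1) -> p1): 1 > 0.2, so result = 0.2
  (((~p1 -> p1) -> p1) -> p2): 0.2 > 0, so result = 0
  ((((~p1 -> p1) -> p1) -> p2) -> p1): 0 ≤ 0.2, so result = 1
  ~p1: Gödel ¬ of 0.2 = 0 (operand ≠ 0)
  (((((~p1 -> p1) -> p1) -> p2) -> p1) -> ~p1): 1 > 0, so result = 0
  ((((((~p1 -> p1) -> p1) -> p2) -> p1) -> ~p1) -> p1): 0 ≤ 0.2, so result = 1
  (((((((~p1 -> p1) -> p1) -> p2) -> p1) -> ~p1) -> p1) -> p1): 1 > 0.2, so result = 0.2
Checking all 36 assignments confirms none give a value below 0.20.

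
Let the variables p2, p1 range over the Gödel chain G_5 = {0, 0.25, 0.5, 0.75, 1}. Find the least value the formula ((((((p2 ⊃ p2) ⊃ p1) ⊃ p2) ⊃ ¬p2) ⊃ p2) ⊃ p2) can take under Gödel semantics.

The minimum is attained at p2 = 0.25, p1 = 0:
  (p2 ⊃ p2): 0.25 ≤ 0.25, so result = 1
  ((p2 ⊃ p2) ⊃ p1): 1 > 0, so result = 0
  (((p2 ⊃ p2) ⊃ p1) ⊃ p2): 0 ≤ 0.25, so result = 1
  ¬p2: Gödel ¬ of 0.25 = 0 (operand ≠ 0)
  ((((p2 ⊃ p2) ⊃ p1) ⊃ p2) ⊃ ¬p2): 1 > 0, so result = 0
  (((((p2 ⊃ p2) ⊃ p1) ⊃ p2) ⊃ ¬p2) ⊃ p2): 0 ≤ 0.25, so result = 1
  ((((((p2 ⊃ p2) ⊃ p1) ⊃ p2) ⊃ ¬p2) ⊃ p2) ⊃ p2): 1 > 0.25, so result = 0.25
Checking all 25 assignments confirms none give a value below 0.25.

0.25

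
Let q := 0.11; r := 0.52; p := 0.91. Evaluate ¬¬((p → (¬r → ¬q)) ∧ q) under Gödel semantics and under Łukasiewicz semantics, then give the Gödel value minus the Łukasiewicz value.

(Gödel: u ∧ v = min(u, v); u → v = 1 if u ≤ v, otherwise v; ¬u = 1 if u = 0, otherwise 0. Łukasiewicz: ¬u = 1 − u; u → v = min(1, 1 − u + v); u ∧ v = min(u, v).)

0.89

Gödel evaluation:
  ¬r: Gödel ¬ of 0.52 = 0 (operand ≠ 0)
  ¬q: Gödel ¬ of 0.11 = 0 (operand ≠ 0)
  (¬r → ¬q): 0 ≤ 0, so result = 1
  (p → (¬r → ¬q)): 0.91 ≤ 1, so result = 1
  ((p → (¬r → ¬q)) ∧ q) = min(1, 0.11) = 0.11
  ¬((p → (¬r → ¬q)) ∧ q): Gödel ¬ of 0.11 = 0 (operand ≠ 0)
  ¬¬((p → (¬r → ¬q)) ∧ q): Gödel ¬ of 0 = 1 (operand is 0)
  Gödel value = 1
Łukasiewicz evaluation:
  ¬r: Łukasiewicz ¬ gives 1 − 0.52 = 0.48
  ¬q: Łukasiewicz ¬ gives 1 − 0.11 = 0.89
  (¬r → ¬q): min(1, 1 − 0.48 + 0.89) = 1
  (p → (¬r → ¬q)): min(1, 1 − 0.91 + 1) = 1
  ((p → (¬r → ¬q)) ∧ q) = min(1, 0.11) = 0.11
  ¬((p → (¬r → ¬q)) ∧ q): Łukasiewicz ¬ gives 1 − 0.11 = 0.89
  ¬¬((p → (¬r → ¬q)) ∧ q): Łukasiewicz ¬ gives 1 − 0.89 = 0.11
  Łukasiewicz value = 0.11
Difference: 1 − 0.11 = 0.89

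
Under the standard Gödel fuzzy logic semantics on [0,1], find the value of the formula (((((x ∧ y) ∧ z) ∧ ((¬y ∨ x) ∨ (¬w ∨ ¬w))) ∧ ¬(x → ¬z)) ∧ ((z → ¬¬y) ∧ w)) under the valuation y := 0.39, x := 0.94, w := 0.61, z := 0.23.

0.23

(x ∧ y) = min(0.94, 0.39) = 0.39
((x ∧ y) ∧ z) = min(0.39, 0.23) = 0.23
¬y: Gödel ¬ of 0.39 = 0 (operand ≠ 0)
(¬y ∨ x) = max(0, 0.94) = 0.94
¬w: Gödel ¬ of 0.61 = 0 (operand ≠ 0)
¬w: Gödel ¬ of 0.61 = 0 (operand ≠ 0)
(¬w ∨ ¬w) = max(0, 0) = 0
((¬y ∨ x) ∨ (¬w ∨ ¬w)) = max(0.94, 0) = 0.94
(((x ∧ y) ∧ z) ∧ ((¬y ∨ x) ∨ (¬w ∨ ¬w))) = min(0.23, 0.94) = 0.23
¬z: Gödel ¬ of 0.23 = 0 (operand ≠ 0)
(x → ¬z): 0.94 > 0, so result = 0
¬(x → ¬z): Gödel ¬ of 0 = 1 (operand is 0)
((((x ∧ y) ∧ z) ∧ ((¬y ∨ x) ∨ (¬w ∨ ¬w))) ∧ ¬(x → ¬z)) = min(0.23, 1) = 0.23
¬y: Gödel ¬ of 0.39 = 0 (operand ≠ 0)
¬¬y: Gödel ¬ of 0 = 1 (operand is 0)
(z → ¬¬y): 0.23 ≤ 1, so result = 1
((z → ¬¬y) ∧ w) = min(1, 0.61) = 0.61
(((((x ∧ y) ∧ z) ∧ ((¬y ∨ x) ∨ (¬w ∨ ¬w))) ∧ ¬(x → ¬z)) ∧ ((z → ¬¬y) ∧ w)) = min(0.23, 0.61) = 0.23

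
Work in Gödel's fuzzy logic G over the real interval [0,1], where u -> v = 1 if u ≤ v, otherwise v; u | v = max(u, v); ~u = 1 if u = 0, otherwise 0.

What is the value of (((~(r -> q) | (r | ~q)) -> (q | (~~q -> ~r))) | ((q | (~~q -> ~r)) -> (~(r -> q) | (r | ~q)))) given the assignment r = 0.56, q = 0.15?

1.00

(r -> q): 0.56 > 0.15, so result = 0.15
~(r -> q): Gödel ¬ of 0.15 = 0 (operand ≠ 0)
~q: Gödel ¬ of 0.15 = 0 (operand ≠ 0)
(r | ~q) = max(0.56, 0) = 0.56
(~(r -> q) | (r | ~q)) = max(0, 0.56) = 0.56
~q: Gödel ¬ of 0.15 = 0 (operand ≠ 0)
~~q: Gödel ¬ of 0 = 1 (operand is 0)
~r: Gödel ¬ of 0.56 = 0 (operand ≠ 0)
(~~q -> ~r): 1 > 0, so result = 0
(q | (~~q -> ~r)) = max(0.15, 0) = 0.15
((~(r -> q) | (r | ~q)) -> (q | (~~q -> ~r))): 0.56 > 0.15, so result = 0.15
~q: Gödel ¬ of 0.15 = 0 (operand ≠ 0)
~~q: Gödel ¬ of 0 = 1 (operand is 0)
~r: Gödel ¬ of 0.56 = 0 (operand ≠ 0)
(~~q -> ~r): 1 > 0, so result = 0
(q | (~~q -> ~r)) = max(0.15, 0) = 0.15
(r -> q): 0.56 > 0.15, so result = 0.15
~(r -> q): Gödel ¬ of 0.15 = 0 (operand ≠ 0)
~q: Gödel ¬ of 0.15 = 0 (operand ≠ 0)
(r | ~q) = max(0.56, 0) = 0.56
(~(r -> q) | (r | ~q)) = max(0, 0.56) = 0.56
((q | (~~q -> ~r)) -> (~(r -> q) | (r | ~q))): 0.15 ≤ 0.56, so result = 1
(((~(r -> q) | (r | ~q)) -> (q | (~~q -> ~r))) | ((q | (~~q -> ~r)) -> (~(r -> q) | (r | ~q)))) = max(0.15, 1) = 1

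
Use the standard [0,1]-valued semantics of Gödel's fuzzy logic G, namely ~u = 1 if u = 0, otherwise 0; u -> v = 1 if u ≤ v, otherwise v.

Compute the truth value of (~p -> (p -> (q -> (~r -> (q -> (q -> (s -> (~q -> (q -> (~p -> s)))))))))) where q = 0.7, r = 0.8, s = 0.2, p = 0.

1.00

~p: Gödel ¬ of 0 = 1 (operand is 0)
~r: Gödel ¬ of 0.8 = 0 (operand ≠ 0)
~q: Gödel ¬ of 0.7 = 0 (operand ≠ 0)
~p: Gödel ¬ of 0 = 1 (operand is 0)
(~p -> s): 1 > 0.2, so result = 0.2
(q -> (~p -> s)): 0.7 > 0.2, so result = 0.2
(~q -> (q -> (~p -> s))): 0 ≤ 0.2, so result = 1
(s -> (~q -> (q -> (~p -> s)))): 0.2 ≤ 1, so result = 1
(q -> (s -> (~q -> (q -> (~p -> s))))): 0.7 ≤ 1, so result = 1
(q -> (q -> (s -> (~q -> (q -> (~p -> s)))))): 0.7 ≤ 1, so result = 1
(~r -> (q -> (q -> (s -> (~q -> (q -> (~p -> s))))))): 0 ≤ 1, so result = 1
(q -> (~r -> (q -> (q -> (s -> (~q -> (q -> (~p -> s)))))))): 0.7 ≤ 1, so result = 1
(p -> (q -> (~r -> (q -> (q -> (s -> (~q -> (q -> (~p -> s))))))))): 0 ≤ 1, so result = 1
(~p -> (p -> (q -> (~r -> (q -> (q -> (s -> (~q -> (q -> (~p -> s)))))))))): 1 ≤ 1, so result = 1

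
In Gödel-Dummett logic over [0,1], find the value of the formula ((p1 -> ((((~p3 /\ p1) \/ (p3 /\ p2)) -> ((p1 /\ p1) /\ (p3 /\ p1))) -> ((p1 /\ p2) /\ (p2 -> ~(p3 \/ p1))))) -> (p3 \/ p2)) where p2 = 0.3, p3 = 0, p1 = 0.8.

~p3: Gödel ¬ of 0 = 1 (operand is 0)
(~p3 /\ p1) = min(1, 0.8) = 0.8
(p3 /\ p2) = min(0, 0.3) = 0
((~p3 /\ p1) \/ (p3 /\ p2)) = max(0.8, 0) = 0.8
(p1 /\ p1) = min(0.8, 0.8) = 0.8
(p3 /\ p1) = min(0, 0.8) = 0
((p1 /\ p1) /\ (p3 /\ p1)) = min(0.8, 0) = 0
(((~p3 /\ p1) \/ (p3 /\ p2)) -> ((p1 /\ p1) /\ (p3 /\ p1))): 0.8 > 0, so result = 0
(p1 /\ p2) = min(0.8, 0.3) = 0.3
(p3 \/ p1) = max(0, 0.8) = 0.8
~(p3 \/ p1): Gödel ¬ of 0.8 = 0 (operand ≠ 0)
(p2 -> ~(p3 \/ p1)): 0.3 > 0, so result = 0
((p1 /\ p2) /\ (p2 -> ~(p3 \/ p1))) = min(0.3, 0) = 0
((((~p3 /\ p1) \/ (p3 /\ p2)) -> ((p1 /\ p1) /\ (p3 /\ p1))) -> ((p1 /\ p2) /\ (p2 -> ~(p3 \/ p1)))): 0 ≤ 0, so result = 1
(p1 -> ((((~p3 /\ p1) \/ (p3 /\ p2)) -> ((p1 /\ p1) /\ (p3 /\ p1))) -> ((p1 /\ p2) /\ (p2 -> ~(p3 \/ p1))))): 0.8 ≤ 1, so result = 1
(p3 \/ p2) = max(0, 0.3) = 0.3
((p1 -> ((((~p3 /\ p1) \/ (p3 /\ p2)) -> ((p1 /\ p1) /\ (p3 /\ p1))) -> ((p1 /\ p2) /\ (p2 -> ~(p3 \/ p1))))) -> (p3 \/ p2)): 1 > 0.3, so result = 0.3

0.30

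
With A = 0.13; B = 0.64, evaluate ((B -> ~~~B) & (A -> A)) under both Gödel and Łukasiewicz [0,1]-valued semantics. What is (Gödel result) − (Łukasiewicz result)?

-0.72

Gödel evaluation:
  ~B: Gödel ¬ of 0.64 = 0 (operand ≠ 0)
  ~~B: Gödel ¬ of 0 = 1 (operand is 0)
  ~~~B: Gödel ¬ of 1 = 0 (operand ≠ 0)
  (B -> ~~~B): 0.64 > 0, so result = 0
  (A -> A): 0.13 ≤ 0.13, so result = 1
  ((B -> ~~~B) & (A -> A)) = min(0, 1) = 0
  Gödel value = 0
Łukasiewicz evaluation:
  ~B: Łukasiewicz ¬ gives 1 − 0.64 = 0.36
  ~~B: Łukasiewicz ¬ gives 1 − 0.36 = 0.64
  ~~~B: Łukasiewicz ¬ gives 1 − 0.64 = 0.36
  (B -> ~~~B): min(1, 1 − 0.64 + 0.36) = 0.72
  (A -> A): min(1, 1 − 0.13 + 0.13) = 1
  ((B -> ~~~B) & (A -> A)) = min(0.72, 1) = 0.72
  Łukasiewicz value = 0.72
Difference: 0 − 0.72 = -0.72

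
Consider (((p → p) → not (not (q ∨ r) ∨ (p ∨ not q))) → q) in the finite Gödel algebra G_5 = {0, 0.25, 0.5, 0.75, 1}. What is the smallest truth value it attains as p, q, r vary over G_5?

0.25

The minimum is attained at p = 0, q = 0.25, r = 0:
  (p → p): 0 ≤ 0, so result = 1
  (q ∨ r) = max(0.25, 0) = 0.25
  not (q ∨ r): Gödel ¬ of 0.25 = 0 (operand ≠ 0)
  not q: Gödel ¬ of 0.25 = 0 (operand ≠ 0)
  (p ∨ not q) = max(0, 0) = 0
  (not (q ∨ r) ∨ (p ∨ not q)) = max(0, 0) = 0
  not (not (q ∨ r) ∨ (p ∨ not q)): Gödel ¬ of 0 = 1 (operand is 0)
  ((p → p) → not (not (q ∨ r) ∨ (p ∨ not q))): 1 ≤ 1, so result = 1
  (((p → p) → not (not (q ∨ r) ∨ (p ∨ not q))) → q): 1 > 0.25, so result = 0.25
Checking all 125 assignments confirms none give a value below 0.25.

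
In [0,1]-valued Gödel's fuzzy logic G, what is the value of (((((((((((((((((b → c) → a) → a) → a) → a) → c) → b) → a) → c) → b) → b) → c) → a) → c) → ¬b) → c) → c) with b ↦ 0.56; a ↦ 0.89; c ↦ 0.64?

0.64

(b → c): 0.56 ≤ 0.64, so result = 1
((b → c) → a): 1 > 0.89, so result = 0.89
(((b → c) → a) → a): 0.89 ≤ 0.89, so result = 1
((((b → c) → a) → a) → a): 1 > 0.89, so result = 0.89
(((((b → c) → a) → a) → a) → a): 0.89 ≤ 0.89, so result = 1
((((((b → c) → a) → a) → a) → a) → c): 1 > 0.64, so result = 0.64
(((((((b → c) → a) → a) → a) → a) → c) → b): 0.64 > 0.56, so result = 0.56
((((((((b → c) → a) → a) → a) → a) → c) → b) → a): 0.56 ≤ 0.89, so result = 1
(((((((((b → c) → a) → a) → a) → a) → c) → b) → a) → c): 1 > 0.64, so result = 0.64
((((((((((b → c) → a) → a) → a) → a) → c) → b) → a) → c) → b): 0.64 > 0.56, so result = 0.56
(((((((((((b → c) → a) → a) → a) → a) → c) → b) → a) → c) → b) → b): 0.56 ≤ 0.56, so result = 1
((((((((((((b → c) → a) → a) → a) → a) → c) → b) → a) → c) → b) → b) → c): 1 > 0.64, so result = 0.64
(((((((((((((b → c) → a) → a) → a) → a) → c) → b) → a) → c) → b) → b) → c) → a): 0.64 ≤ 0.89, so result = 1
((((((((((((((b → c) → a) → a) → a) → a) → c) → b) → a) → c) → b) → b) → c) → a) → c): 1 > 0.64, so result = 0.64
¬b: Gödel ¬ of 0.56 = 0 (operand ≠ 0)
(((((((((((((((b → c) → a) → a) → a) → a) → c) → b) → a) → c) → b) → b) → c) → a) → c) → ¬b): 0.64 > 0, so result = 0
((((((((((((((((b → c) → a) → a) → a) → a) → c) → b) → a) → c) → b) → b) → c) → a) → c) → ¬b) → c): 0 ≤ 0.64, so result = 1
(((((((((((((((((b → c) → a) → a) → a) → a) → c) → b) → a) → c) → b) → b) → c) → a) → c) → ¬b) → c) → c): 1 > 0.64, so result = 0.64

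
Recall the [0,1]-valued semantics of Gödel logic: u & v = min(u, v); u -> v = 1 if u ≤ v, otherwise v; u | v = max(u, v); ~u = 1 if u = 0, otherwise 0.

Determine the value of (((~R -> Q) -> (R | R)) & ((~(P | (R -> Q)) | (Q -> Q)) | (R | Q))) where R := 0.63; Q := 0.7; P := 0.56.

0.63

~R: Gödel ¬ of 0.63 = 0 (operand ≠ 0)
(~R -> Q): 0 ≤ 0.7, so result = 1
(R | R) = max(0.63, 0.63) = 0.63
((~R -> Q) -> (R | R)): 1 > 0.63, so result = 0.63
(R -> Q): 0.63 ≤ 0.7, so result = 1
(P | (R -> Q)) = max(0.56, 1) = 1
~(P | (R -> Q)): Gödel ¬ of 1 = 0 (operand ≠ 0)
(Q -> Q): 0.7 ≤ 0.7, so result = 1
(~(P | (R -> Q)) | (Q -> Q)) = max(0, 1) = 1
(R | Q) = max(0.63, 0.7) = 0.7
((~(P | (R -> Q)) | (Q -> Q)) | (R | Q)) = max(1, 0.7) = 1
(((~R -> Q) -> (R | R)) & ((~(P | (R -> Q)) | (Q -> Q)) | (R | Q))) = min(0.63, 1) = 0.63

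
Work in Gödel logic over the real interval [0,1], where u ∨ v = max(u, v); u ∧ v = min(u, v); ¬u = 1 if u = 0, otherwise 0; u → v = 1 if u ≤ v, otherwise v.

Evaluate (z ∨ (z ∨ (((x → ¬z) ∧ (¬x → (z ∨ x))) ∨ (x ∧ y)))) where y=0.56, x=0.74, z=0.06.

0.56

¬z: Gödel ¬ of 0.06 = 0 (operand ≠ 0)
(x → ¬z): 0.74 > 0, so result = 0
¬x: Gödel ¬ of 0.74 = 0 (operand ≠ 0)
(z ∨ x) = max(0.06, 0.74) = 0.74
(¬x → (z ∨ x)): 0 ≤ 0.74, so result = 1
((x → ¬z) ∧ (¬x → (z ∨ x))) = min(0, 1) = 0
(x ∧ y) = min(0.74, 0.56) = 0.56
(((x → ¬z) ∧ (¬x → (z ∨ x))) ∨ (x ∧ y)) = max(0, 0.56) = 0.56
(z ∨ (((x → ¬z) ∧ (¬x → (z ∨ x))) ∨ (x ∧ y))) = max(0.06, 0.56) = 0.56
(z ∨ (z ∨ (((x → ¬z) ∧ (¬x → (z ∨ x))) ∨ (x ∧ y)))) = max(0.06, 0.56) = 0.56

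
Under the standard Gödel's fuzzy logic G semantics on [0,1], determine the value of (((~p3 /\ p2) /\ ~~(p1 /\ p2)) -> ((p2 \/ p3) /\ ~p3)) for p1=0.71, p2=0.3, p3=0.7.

~p3: Gödel ¬ of 0.7 = 0 (operand ≠ 0)
(~p3 /\ p2) = min(0, 0.3) = 0
(p1 /\ p2) = min(0.71, 0.3) = 0.3
~(p1 /\ p2): Gödel ¬ of 0.3 = 0 (operand ≠ 0)
~~(p1 /\ p2): Gödel ¬ of 0 = 1 (operand is 0)
((~p3 /\ p2) /\ ~~(p1 /\ p2)) = min(0, 1) = 0
(p2 \/ p3) = max(0.3, 0.7) = 0.7
~p3: Gödel ¬ of 0.7 = 0 (operand ≠ 0)
((p2 \/ p3) /\ ~p3) = min(0.7, 0) = 0
(((~p3 /\ p2) /\ ~~(p1 /\ p2)) -> ((p2 \/ p3) /\ ~p3)): 0 ≤ 0, so result = 1

1.00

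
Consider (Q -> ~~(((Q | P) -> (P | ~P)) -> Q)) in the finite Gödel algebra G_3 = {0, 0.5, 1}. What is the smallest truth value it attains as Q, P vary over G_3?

1.00

Every assignment gives 1. For instance at Q = 0, P = 0:
  (Q | P) = max(0, 0) = 0
  ~P: Gödel ¬ of 0 = 1 (operand is 0)
  (P | ~P) = max(0, 1) = 1
  ((Q | P) -> (P | ~P)): 0 ≤ 1, so result = 1
  (((Q | P) -> (P | ~P)) -> Q): 1 > 0, so result = 0
  ~(((Q | P) -> (P | ~P)) -> Q): Gödel ¬ of 0 = 1 (operand is 0)
  ~~(((Q | P) -> (P | ~P)) -> Q): Gödel ¬ of 1 = 0 (operand ≠ 0)
  (Q -> ~~(((Q | P) -> (P | ~P)) -> Q)): 0 ≤ 0, so result = 1
All 9 assignments give value 1 — the formula is a G_3-tautology.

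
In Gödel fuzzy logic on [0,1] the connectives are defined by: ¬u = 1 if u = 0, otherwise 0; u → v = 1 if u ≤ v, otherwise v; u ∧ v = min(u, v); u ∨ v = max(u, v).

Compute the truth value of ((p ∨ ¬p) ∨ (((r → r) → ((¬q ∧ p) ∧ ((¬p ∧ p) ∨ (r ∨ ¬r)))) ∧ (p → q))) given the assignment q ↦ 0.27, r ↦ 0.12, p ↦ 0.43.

0.43

¬p: Gödel ¬ of 0.43 = 0 (operand ≠ 0)
(p ∨ ¬p) = max(0.43, 0) = 0.43
(r → r): 0.12 ≤ 0.12, so result = 1
¬q: Gödel ¬ of 0.27 = 0 (operand ≠ 0)
(¬q ∧ p) = min(0, 0.43) = 0
¬p: Gödel ¬ of 0.43 = 0 (operand ≠ 0)
(¬p ∧ p) = min(0, 0.43) = 0
¬r: Gödel ¬ of 0.12 = 0 (operand ≠ 0)
(r ∨ ¬r) = max(0.12, 0) = 0.12
((¬p ∧ p) ∨ (r ∨ ¬r)) = max(0, 0.12) = 0.12
((¬q ∧ p) ∧ ((¬p ∧ p) ∨ (r ∨ ¬r))) = min(0, 0.12) = 0
((r → r) → ((¬q ∧ p) ∧ ((¬p ∧ p) ∨ (r ∨ ¬r)))): 1 > 0, so result = 0
(p → q): 0.43 > 0.27, so result = 0.27
(((r → r) → ((¬q ∧ p) ∧ ((¬p ∧ p) ∨ (r ∨ ¬r)))) ∧ (p → q)) = min(0, 0.27) = 0
((p ∨ ¬p) ∨ (((r → r) → ((¬q ∧ p) ∧ ((¬p ∧ p) ∨ (r ∨ ¬r)))) ∧ (p → q))) = max(0.43, 0) = 0.43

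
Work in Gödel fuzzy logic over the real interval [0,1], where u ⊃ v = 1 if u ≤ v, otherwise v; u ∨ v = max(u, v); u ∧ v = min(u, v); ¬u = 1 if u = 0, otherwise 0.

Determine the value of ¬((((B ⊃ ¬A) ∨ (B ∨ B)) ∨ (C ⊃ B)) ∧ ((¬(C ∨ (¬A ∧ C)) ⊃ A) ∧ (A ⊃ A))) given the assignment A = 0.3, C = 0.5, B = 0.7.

0.00

¬A: Gödel ¬ of 0.3 = 0 (operand ≠ 0)
(B ⊃ ¬A): 0.7 > 0, so result = 0
(B ∨ B) = max(0.7, 0.7) = 0.7
((B ⊃ ¬A) ∨ (B ∨ B)) = max(0, 0.7) = 0.7
(C ⊃ B): 0.5 ≤ 0.7, so result = 1
(((B ⊃ ¬A) ∨ (B ∨ B)) ∨ (C ⊃ B)) = max(0.7, 1) = 1
¬A: Gödel ¬ of 0.3 = 0 (operand ≠ 0)
(¬A ∧ C) = min(0, 0.5) = 0
(C ∨ (¬A ∧ C)) = max(0.5, 0) = 0.5
¬(C ∨ (¬A ∧ C)): Gödel ¬ of 0.5 = 0 (operand ≠ 0)
(¬(C ∨ (¬A ∧ C)) ⊃ A): 0 ≤ 0.3, so result = 1
(A ⊃ A): 0.3 ≤ 0.3, so result = 1
((¬(C ∨ (¬A ∧ C)) ⊃ A) ∧ (A ⊃ A)) = min(1, 1) = 1
((((B ⊃ ¬A) ∨ (B ∨ B)) ∨ (C ⊃ B)) ∧ ((¬(C ∨ (¬A ∧ C)) ⊃ A) ∧ (A ⊃ A))) = min(1, 1) = 1
¬((((B ⊃ ¬A) ∨ (B ∨ B)) ∨ (C ⊃ B)) ∧ ((¬(C ∨ (¬A ∧ C)) ⊃ A) ∧ (A ⊃ A))): Gödel ¬ of 1 = 0 (operand ≠ 0)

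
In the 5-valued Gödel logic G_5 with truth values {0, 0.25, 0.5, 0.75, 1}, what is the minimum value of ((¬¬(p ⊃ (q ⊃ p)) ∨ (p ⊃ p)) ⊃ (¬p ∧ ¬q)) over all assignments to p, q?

0.00

The minimum is attained at p = 0, q = 0.25:
  (q ⊃ p): 0.25 > 0, so result = 0
  (p ⊃ (q ⊃ p)): 0 ≤ 0, so result = 1
  ¬(p ⊃ (q ⊃ p)): Gödel ¬ of 1 = 0 (operand ≠ 0)
  ¬¬(p ⊃ (q ⊃ p)): Gödel ¬ of 0 = 1 (operand is 0)
  (p ⊃ p): 0 ≤ 0, so result = 1
  (¬¬(p ⊃ (q ⊃ p)) ∨ (p ⊃ p)) = max(1, 1) = 1
  ¬p: Gödel ¬ of 0 = 1 (operand is 0)
  ¬q: Gödel ¬ of 0.25 = 0 (operand ≠ 0)
  (¬p ∧ ¬q) = min(1, 0) = 0
  ((¬¬(p ⊃ (q ⊃ p)) ∨ (p ⊃ p)) ⊃ (¬p ∧ ¬q)): 1 > 0, so result = 0
Checking all 25 assignments confirms none give a value below 0.00.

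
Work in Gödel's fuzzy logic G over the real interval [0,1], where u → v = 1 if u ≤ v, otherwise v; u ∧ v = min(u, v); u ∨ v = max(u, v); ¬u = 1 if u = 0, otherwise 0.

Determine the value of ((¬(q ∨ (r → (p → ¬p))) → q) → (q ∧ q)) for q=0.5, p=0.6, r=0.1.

¬p: Gödel ¬ of 0.6 = 0 (operand ≠ 0)
(p → ¬p): 0.6 > 0, so result = 0
(r → (p → ¬p)): 0.1 > 0, so result = 0
(q ∨ (r → (p → ¬p))) = max(0.5, 0) = 0.5
¬(q ∨ (r → (p → ¬p))): Gödel ¬ of 0.5 = 0 (operand ≠ 0)
(¬(q ∨ (r → (p → ¬p))) → q): 0 ≤ 0.5, so result = 1
(q ∧ q) = min(0.5, 0.5) = 0.5
((¬(q ∨ (r → (p → ¬p))) → q) → (q ∧ q)): 1 > 0.5, so result = 0.5

0.50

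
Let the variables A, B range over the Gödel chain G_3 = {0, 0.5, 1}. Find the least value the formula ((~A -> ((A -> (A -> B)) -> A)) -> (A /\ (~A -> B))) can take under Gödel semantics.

The minimum is attained at A = 0.5, B = 0:
  ~A: Gödel ¬ of 0.5 = 0 (operand ≠ 0)
  (A -> B): 0.5 > 0, so result = 0
  (A -> (A -> B)): 0.5 > 0, so result = 0
  ((A -> (A -> B)) -> A): 0 ≤ 0.5, so result = 1
  (~A -> ((A -> (A -> B)) -> A)): 0 ≤ 1, so result = 1
  ~A: Gödel ¬ of 0.5 = 0 (operand ≠ 0)
  (~A -> B): 0 ≤ 0, so result = 1
  (A /\ (~A -> B)) = min(0.5, 1) = 0.5
  ((~A -> ((A -> (A -> B)) -> A)) -> (A /\ (~A -> B))): 1 > 0.5, so result = 0.5
Checking all 9 assignments confirms none give a value below 0.50.

0.50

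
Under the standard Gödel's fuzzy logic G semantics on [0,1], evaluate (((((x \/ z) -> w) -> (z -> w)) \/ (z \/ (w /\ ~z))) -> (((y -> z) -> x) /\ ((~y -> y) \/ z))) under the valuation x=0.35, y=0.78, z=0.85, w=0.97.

(x \/ z) = max(0.35, 0.85) = 0.85
((x \/ z) -> w): 0.85 ≤ 0.97, so result = 1
(z -> w): 0.85 ≤ 0.97, so result = 1
(((x \/ z) -> w) -> (z -> w)): 1 ≤ 1, so result = 1
~z: Gödel ¬ of 0.85 = 0 (operand ≠ 0)
(w /\ ~z) = min(0.97, 0) = 0
(z \/ (w /\ ~z)) = max(0.85, 0) = 0.85
((((x \/ z) -> w) -> (z -> w)) \/ (z \/ (w /\ ~z))) = max(1, 0.85) = 1
(y -> z): 0.78 ≤ 0.85, so result = 1
((y -> z) -> x): 1 > 0.35, so result = 0.35
~y: Gödel ¬ of 0.78 = 0 (operand ≠ 0)
(~y -> y): 0 ≤ 0.78, so result = 1
((~y -> y) \/ z) = max(1, 0.85) = 1
(((y -> z) -> x) /\ ((~y -> y) \/ z)) = min(0.35, 1) = 0.35
(((((x \/ z) -> w) -> (z -> w)) \/ (z \/ (w /\ ~z))) -> (((y -> z) -> x) /\ ((~y -> y) \/ z))): 1 > 0.35, so result = 0.35

0.35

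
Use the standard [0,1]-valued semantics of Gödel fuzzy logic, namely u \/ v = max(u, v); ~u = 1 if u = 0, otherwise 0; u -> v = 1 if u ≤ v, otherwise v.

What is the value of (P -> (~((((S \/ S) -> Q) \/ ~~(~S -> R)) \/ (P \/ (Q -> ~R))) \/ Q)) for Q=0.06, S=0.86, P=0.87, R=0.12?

0.06

(S \/ S) = max(0.86, 0.86) = 0.86
((S \/ S) -> Q): 0.86 > 0.06, so result = 0.06
~S: Gödel ¬ of 0.86 = 0 (operand ≠ 0)
(~S -> R): 0 ≤ 0.12, so result = 1
~(~S -> R): Gödel ¬ of 1 = 0 (operand ≠ 0)
~~(~S -> R): Gödel ¬ of 0 = 1 (operand is 0)
(((S \/ S) -> Q) \/ ~~(~S -> R)) = max(0.06, 1) = 1
~R: Gödel ¬ of 0.12 = 0 (operand ≠ 0)
(Q -> ~R): 0.06 > 0, so result = 0
(P \/ (Q -> ~R)) = max(0.87, 0) = 0.87
((((S \/ S) -> Q) \/ ~~(~S -> R)) \/ (P \/ (Q -> ~R))) = max(1, 0.87) = 1
~((((S \/ S) -> Q) \/ ~~(~S -> R)) \/ (P \/ (Q -> ~R))): Gödel ¬ of 1 = 0 (operand ≠ 0)
(~((((S \/ S) -> Q) \/ ~~(~S -> R)) \/ (P \/ (Q -> ~R))) \/ Q) = max(0, 0.06) = 0.06
(P -> (~((((S \/ S) -> Q) \/ ~~(~S -> R)) \/ (P \/ (Q -> ~R))) \/ Q)): 0.87 > 0.06, so result = 0.06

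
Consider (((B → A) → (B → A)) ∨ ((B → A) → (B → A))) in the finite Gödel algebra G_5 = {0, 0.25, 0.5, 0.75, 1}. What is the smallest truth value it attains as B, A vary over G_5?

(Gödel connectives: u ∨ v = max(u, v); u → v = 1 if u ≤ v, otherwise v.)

1.00

Every assignment gives 1. For instance at B = 0, A = 0:
  (B → A): 0 ≤ 0, so result = 1
  (B → A): 0 ≤ 0, so result = 1
  ((B → A) → (B → A)): 1 ≤ 1, so result = 1
  (B → A): 0 ≤ 0, so result = 1
  (B → A): 0 ≤ 0, so result = 1
  ((B → A) → (B → A)): 1 ≤ 1, so result = 1
  (((B → A) → (B → A)) ∨ ((B → A) → (B → A))) = max(1, 1) = 1
All 25 assignments give value 1 — the formula is a G_5-tautology.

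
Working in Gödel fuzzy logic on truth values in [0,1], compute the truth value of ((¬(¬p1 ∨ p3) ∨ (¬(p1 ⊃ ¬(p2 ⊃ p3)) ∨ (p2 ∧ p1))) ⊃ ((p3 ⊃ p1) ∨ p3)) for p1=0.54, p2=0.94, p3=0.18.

1.00

¬p1: Gödel ¬ of 0.54 = 0 (operand ≠ 0)
(¬p1 ∨ p3) = max(0, 0.18) = 0.18
¬(¬p1 ∨ p3): Gödel ¬ of 0.18 = 0 (operand ≠ 0)
(p2 ⊃ p3): 0.94 > 0.18, so result = 0.18
¬(p2 ⊃ p3): Gödel ¬ of 0.18 = 0 (operand ≠ 0)
(p1 ⊃ ¬(p2 ⊃ p3)): 0.54 > 0, so result = 0
¬(p1 ⊃ ¬(p2 ⊃ p3)): Gödel ¬ of 0 = 1 (operand is 0)
(p2 ∧ p1) = min(0.94, 0.54) = 0.54
(¬(p1 ⊃ ¬(p2 ⊃ p3)) ∨ (p2 ∧ p1)) = max(1, 0.54) = 1
(¬(¬p1 ∨ p3) ∨ (¬(p1 ⊃ ¬(p2 ⊃ p3)) ∨ (p2 ∧ p1))) = max(0, 1) = 1
(p3 ⊃ p1): 0.18 ≤ 0.54, so result = 1
((p3 ⊃ p1) ∨ p3) = max(1, 0.18) = 1
((¬(¬p1 ∨ p3) ∨ (¬(p1 ⊃ ¬(p2 ⊃ p3)) ∨ (p2 ∧ p1))) ⊃ ((p3 ⊃ p1) ∨ p3)): 1 ≤ 1, so result = 1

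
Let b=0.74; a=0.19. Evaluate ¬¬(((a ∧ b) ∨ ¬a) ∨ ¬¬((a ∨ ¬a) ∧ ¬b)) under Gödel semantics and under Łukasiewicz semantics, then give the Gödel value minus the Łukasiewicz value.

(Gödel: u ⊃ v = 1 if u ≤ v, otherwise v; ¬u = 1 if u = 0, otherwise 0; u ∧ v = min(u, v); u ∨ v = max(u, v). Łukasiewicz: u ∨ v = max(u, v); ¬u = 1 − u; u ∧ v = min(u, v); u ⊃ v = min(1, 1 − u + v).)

0.19

Gödel evaluation:
  (a ∧ b) = min(0.19, 0.74) = 0.19
  ¬a: Gödel ¬ of 0.19 = 0 (operand ≠ 0)
  ((a ∧ b) ∨ ¬a) = max(0.19, 0) = 0.19
  ¬a: Gödel ¬ of 0.19 = 0 (operand ≠ 0)
  (a ∨ ¬a) = max(0.19, 0) = 0.19
  ¬b: Gödel ¬ of 0.74 = 0 (operand ≠ 0)
  ((a ∨ ¬a) ∧ ¬b) = min(0.19, 0) = 0
  ¬((a ∨ ¬a) ∧ ¬b): Gödel ¬ of 0 = 1 (operand is 0)
  ¬¬((a ∨ ¬a) ∧ ¬b): Gödel ¬ of 1 = 0 (operand ≠ 0)
  (((a ∧ b) ∨ ¬a) ∨ ¬¬((a ∨ ¬a) ∧ ¬b)) = max(0.19, 0) = 0.19
  ¬(((a ∧ b) ∨ ¬a) ∨ ¬¬((a ∨ ¬a) ∧ ¬b)): Gödel ¬ of 0.19 = 0 (operand ≠ 0)
  ¬¬(((a ∧ b) ∨ ¬a) ∨ ¬¬((a ∨ ¬a) ∧ ¬b)): Gödel ¬ of 0 = 1 (operand is 0)
  Gödel value = 1
Łukasiewicz evaluation:
  (a ∧ b) = min(0.19, 0.74) = 0.19
  ¬a: Łukasiewicz ¬ gives 1 − 0.19 = 0.81
  ((a ∧ b) ∨ ¬a) = max(0.19, 0.81) = 0.81
  ¬a: Łukasiewicz ¬ gives 1 − 0.19 = 0.81
  (a ∨ ¬a) = max(0.19, 0.81) = 0.81
  ¬b: Łukasiewicz ¬ gives 1 − 0.74 = 0.26
  ((a ∨ ¬a) ∧ ¬b) = min(0.81, 0.26) = 0.26
  ¬((a ∨ ¬a) ∧ ¬b): Łukasiewicz ¬ gives 1 − 0.26 = 0.74
  ¬¬((a ∨ ¬a) ∧ ¬b): Łukasiewicz ¬ gives 1 − 0.74 = 0.26
  (((a ∧ b) ∨ ¬a) ∨ ¬¬((a ∨ ¬a) ∧ ¬b)) = max(0.81, 0.26) = 0.81
  ¬(((a ∧ b) ∨ ¬a) ∨ ¬¬((a ∨ ¬a) ∧ ¬b)): Łukasiewicz ¬ gives 1 − 0.81 = 0.19
  ¬¬(((a ∧ b) ∨ ¬a) ∨ ¬¬((a ∨ ¬a) ∧ ¬b)): Łukasiewicz ¬ gives 1 − 0.19 = 0.81
  Łukasiewicz value = 0.81
Difference: 1 − 0.81 = 0.19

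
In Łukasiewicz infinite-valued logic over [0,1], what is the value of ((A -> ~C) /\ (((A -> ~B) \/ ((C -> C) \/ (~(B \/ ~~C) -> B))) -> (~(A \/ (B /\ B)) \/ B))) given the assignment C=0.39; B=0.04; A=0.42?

~C: Łukasiewicz ¬ gives 1 − 0.39 = 0.61
(A -> ~C): min(1, 1 − 0.42 + 0.61) = 1
~B: Łukasiewicz ¬ gives 1 − 0.04 = 0.96
(A -> ~B): min(1, 1 − 0.42 + 0.96) = 1
(C -> C): min(1, 1 − 0.39 + 0.39) = 1
~C: Łukasiewicz ¬ gives 1 − 0.39 = 0.61
~~C: Łukasiewicz ¬ gives 1 − 0.61 = 0.39
(B \/ ~~C) = max(0.04, 0.39) = 0.39
~(B \/ ~~C): Łukasiewicz ¬ gives 1 − 0.39 = 0.61
(~(B \/ ~~C) -> B): min(1, 1 − 0.61 + 0.04) = 0.43
((C -> C) \/ (~(B \/ ~~C) -> B)) = max(1, 0.43) = 1
((A -> ~B) \/ ((C -> C) \/ (~(B \/ ~~C) -> B))) = max(1, 1) = 1
(B /\ B) = min(0.04, 0.04) = 0.04
(A \/ (B /\ B)) = max(0.42, 0.04) = 0.42
~(A \/ (B /\ B)): Łukasiewicz ¬ gives 1 − 0.42 = 0.58
(~(A \/ (B /\ B)) \/ B) = max(0.58, 0.04) = 0.58
(((A -> ~B) \/ ((C -> C) \/ (~(B \/ ~~C) -> B))) -> (~(A \/ (B /\ B)) \/ B)): min(1, 1 − 1 + 0.58) = 0.58
((A -> ~C) /\ (((A -> ~B) \/ ((C -> C) \/ (~(B \/ ~~C) -> B))) -> (~(A \/ (B /\ B)) \/ B))) = min(1, 0.58) = 0.58

0.58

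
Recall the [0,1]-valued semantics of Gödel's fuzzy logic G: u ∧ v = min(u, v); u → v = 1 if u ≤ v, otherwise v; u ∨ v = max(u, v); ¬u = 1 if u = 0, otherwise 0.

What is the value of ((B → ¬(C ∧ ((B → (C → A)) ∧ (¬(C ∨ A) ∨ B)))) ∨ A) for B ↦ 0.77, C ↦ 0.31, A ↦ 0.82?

0.82

(C → A): 0.31 ≤ 0.82, so result = 1
(B → (C → A)): 0.77 ≤ 1, so result = 1
(C ∨ A) = max(0.31, 0.82) = 0.82
¬(C ∨ A): Gödel ¬ of 0.82 = 0 (operand ≠ 0)
(¬(C ∨ A) ∨ B) = max(0, 0.77) = 0.77
((B → (C → A)) ∧ (¬(C ∨ A) ∨ B)) = min(1, 0.77) = 0.77
(C ∧ ((B → (C → A)) ∧ (¬(C ∨ A) ∨ B))) = min(0.31, 0.77) = 0.31
¬(C ∧ ((B → (C → A)) ∧ (¬(C ∨ A) ∨ B))): Gödel ¬ of 0.31 = 0 (operand ≠ 0)
(B → ¬(C ∧ ((B → (C → A)) ∧ (¬(C ∨ A) ∨ B)))): 0.77 > 0, so result = 0
((B → ¬(C ∧ ((B → (C → A)) ∧ (¬(C ∨ A) ∨ B)))) ∨ A) = max(0, 0.82) = 0.82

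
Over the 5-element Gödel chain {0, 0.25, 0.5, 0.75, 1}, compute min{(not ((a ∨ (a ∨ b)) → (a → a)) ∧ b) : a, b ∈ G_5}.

The minimum is attained at a = 0, b = 0:
  (a ∨ b) = max(0, 0) = 0
  (a ∨ (a ∨ b)) = max(0, 0) = 0
  (a → a): 0 ≤ 0, so result = 1
  ((a ∨ (a ∨ b)) → (a → a)): 0 ≤ 1, so result = 1
  not ((a ∨ (a ∨ b)) → (a → a)): Gödel ¬ of 1 = 0 (operand ≠ 0)
  (not ((a ∨ (a ∨ b)) → (a → a)) ∧ b) = min(0, 0) = 0
Checking all 25 assignments confirms none give a value below 0.00.

0.00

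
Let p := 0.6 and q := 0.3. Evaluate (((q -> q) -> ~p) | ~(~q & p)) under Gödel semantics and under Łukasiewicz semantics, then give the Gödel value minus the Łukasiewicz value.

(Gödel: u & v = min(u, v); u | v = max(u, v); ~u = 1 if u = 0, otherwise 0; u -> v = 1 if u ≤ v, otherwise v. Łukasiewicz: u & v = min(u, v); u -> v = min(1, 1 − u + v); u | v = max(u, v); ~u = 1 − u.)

0.60

Gödel evaluation:
  (q -> q): 0.3 ≤ 0.3, so result = 1
  ~p: Gödel ¬ of 0.6 = 0 (operand ≠ 0)
  ((q -> q) -> ~p): 1 > 0, so result = 0
  ~q: Gödel ¬ of 0.3 = 0 (operand ≠ 0)
  (~q & p) = min(0, 0.6) = 0
  ~(~q & p): Gödel ¬ of 0 = 1 (operand is 0)
  (((q -> q) -> ~p) | ~(~q & p)) = max(0, 1) = 1
  Gödel value = 1
Łukasiewicz evaluation:
  (q -> q): min(1, 1 − 0.3 + 0.3) = 1
  ~p: Łukasiewicz ¬ gives 1 − 0.6 = 0.4
  ((q -> q) -> ~p): min(1, 1 − 1 + 0.4) = 0.4
  ~q: Łukasiewicz ¬ gives 1 − 0.3 = 0.7
  (~q & p) = min(0.7, 0.6) = 0.6
  ~(~q & p): Łukasiewicz ¬ gives 1 − 0.6 = 0.4
  (((q -> q) -> ~p) | ~(~q & p)) = max(0.4, 0.4) = 0.4
  Łukasiewicz value = 0.4
Difference: 1 − 0.4 = 0.60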